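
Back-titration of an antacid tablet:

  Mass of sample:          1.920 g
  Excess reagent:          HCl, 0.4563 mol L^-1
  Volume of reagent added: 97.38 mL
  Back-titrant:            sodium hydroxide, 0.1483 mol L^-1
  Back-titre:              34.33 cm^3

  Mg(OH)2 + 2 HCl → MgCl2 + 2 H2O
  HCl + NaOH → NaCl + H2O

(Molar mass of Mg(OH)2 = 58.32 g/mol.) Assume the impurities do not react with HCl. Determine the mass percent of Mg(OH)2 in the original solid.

59.75 %

n(HCl) added = 0.09738 × 0.4563 = 0.04443 mol
n(NaOH) used in back-titration = 0.03433 × 0.1483 = 5.091 × 10^-3 mol
n(HCl) left over = 5.091 × 10^-3 mol (1:1 ratio)
n(HCl) consumed by analyte = 0.04443 − 5.091 × 10^-3 = 0.03934 mol
From the 1:2 ratio, n(Mg(OH)2) = 1/2 × 0.03934 = 0.01967 mol
mass of Mg(OH)2 = 0.01967 × 58.32 = 1.147 g
% Mg(OH)2 = 1.147 / 1.920 × 100 = 59.75 %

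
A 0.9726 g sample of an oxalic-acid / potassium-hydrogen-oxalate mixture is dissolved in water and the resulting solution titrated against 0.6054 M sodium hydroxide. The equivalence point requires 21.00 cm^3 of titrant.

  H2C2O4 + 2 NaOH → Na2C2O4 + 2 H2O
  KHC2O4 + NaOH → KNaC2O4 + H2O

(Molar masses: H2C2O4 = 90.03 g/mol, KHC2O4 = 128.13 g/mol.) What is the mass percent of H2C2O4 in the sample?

n(NaOH) = 0.02100 × 0.6054 = 0.01271 mol
Let x = n(H2C2O4), y = n(KHC2O4).
Titrant: 2x + 1y = 0.01271;  mass: 90.03x + 128.13y = 0.9726
Solving, x = 3.949 × 10^-3 mol, y = 4.816 × 10^-3 mol
mass of H2C2O4 = 3.949 × 10^-3 × 90.03 = 0.3555 g
% H2C2O4 = 0.3555 / 0.9726 × 100 = 36.55 %

36.55 %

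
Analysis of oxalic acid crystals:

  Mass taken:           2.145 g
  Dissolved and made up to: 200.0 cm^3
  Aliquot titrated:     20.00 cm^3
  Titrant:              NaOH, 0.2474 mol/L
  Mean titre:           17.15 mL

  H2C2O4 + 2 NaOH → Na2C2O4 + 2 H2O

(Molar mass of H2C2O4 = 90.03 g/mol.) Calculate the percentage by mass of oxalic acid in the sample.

n(NaOH) per titration = 0.01715 × 0.2474 = 4.243 × 10^-3 mol
From the 1:2 ratio, n(H2C2O4) in each aliquot = 1/2 × 4.243 × 10^-3 = 2.121 × 10^-3 mol
n(H2C2O4) in the whole flask = 2.121 × 10^-3 × 200.0/20.00 = 0.02121 mol
mass of H2C2O4 = 0.02121 × 90.03 = 1.910 g
% H2C2O4 = 1.910 / 2.145 × 100 = 89.04 %

89.04 %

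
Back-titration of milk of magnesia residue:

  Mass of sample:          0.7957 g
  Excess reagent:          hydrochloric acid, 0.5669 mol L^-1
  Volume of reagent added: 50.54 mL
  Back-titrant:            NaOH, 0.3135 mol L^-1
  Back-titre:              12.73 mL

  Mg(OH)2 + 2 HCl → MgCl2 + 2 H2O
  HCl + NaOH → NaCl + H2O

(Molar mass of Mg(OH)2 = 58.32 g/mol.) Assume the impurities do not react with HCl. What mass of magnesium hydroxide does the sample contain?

n(HCl) added = 0.05054 × 0.5669 = 0.02865 mol
n(NaOH) used in back-titration = 0.01273 × 0.3135 = 3.991 × 10^-3 mol
n(HCl) left over = 3.991 × 10^-3 mol (1:1 ratio)
n(HCl) consumed by analyte = 0.02865 − 3.991 × 10^-3 = 0.02466 mol
From the 1:2 ratio, n(Mg(OH)2) = 1/2 × 0.02466 = 0.01233 mol
mass of Mg(OH)2 = 0.01233 × 58.32 = 0.7191 g

0.7191 g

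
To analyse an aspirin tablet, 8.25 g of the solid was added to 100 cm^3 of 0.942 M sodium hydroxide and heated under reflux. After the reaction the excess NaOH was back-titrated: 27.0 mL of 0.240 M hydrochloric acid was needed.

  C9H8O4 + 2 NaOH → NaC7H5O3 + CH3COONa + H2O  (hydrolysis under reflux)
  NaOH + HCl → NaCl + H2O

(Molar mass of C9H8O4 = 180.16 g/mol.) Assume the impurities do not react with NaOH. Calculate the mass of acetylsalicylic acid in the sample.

7.90 g

n(NaOH) added = 0.100 × 0.942 = 0.0942 mol
n(HCl) used in back-titration = 0.0270 × 0.240 = 6.48 × 10^-3 mol
n(NaOH) left over = 6.48 × 10^-3 mol (1:1 ratio)
n(NaOH) consumed by analyte = 0.0942 − 6.48 × 10^-3 = 0.0877 mol
From the 1:2 ratio, n(C9H8O4) = 1/2 × 0.0877 = 0.0439 mol
mass of C9H8O4 = 0.0439 × 180.16 = 7.90 g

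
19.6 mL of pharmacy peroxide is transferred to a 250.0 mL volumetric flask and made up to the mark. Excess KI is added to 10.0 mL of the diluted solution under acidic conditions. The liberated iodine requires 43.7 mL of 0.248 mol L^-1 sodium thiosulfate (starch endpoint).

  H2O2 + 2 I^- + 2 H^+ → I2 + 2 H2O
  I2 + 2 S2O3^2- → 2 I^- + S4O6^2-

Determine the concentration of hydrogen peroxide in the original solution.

6.91 mol/L

n(S2O3^2-) = 0.0437 × 0.248 = 0.0108 mol
n(I2) = n(S2O3^2-)/2 = 5.42 × 10^-3 mol
n(H2O2) in the aliquot = 5.42 × 10^-3 mol (1:1 ratio)
[H2O2]_dilute = 5.42 × 10^-3 / 0.0100 = 0.542 mol/L
[H2O2]_original = 0.542 × 250.0/19.6 = 6.91 mol/L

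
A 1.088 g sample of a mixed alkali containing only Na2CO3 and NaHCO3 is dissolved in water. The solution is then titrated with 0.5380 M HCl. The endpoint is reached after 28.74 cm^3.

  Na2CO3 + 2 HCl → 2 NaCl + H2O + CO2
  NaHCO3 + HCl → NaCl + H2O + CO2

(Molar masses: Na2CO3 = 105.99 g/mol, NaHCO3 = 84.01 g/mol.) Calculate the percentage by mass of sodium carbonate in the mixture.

33.13 %

n(HCl) = 0.02874 × 0.5380 = 0.01546 mol
Let x = n(Na2CO3), y = n(NaHCO3).
Titrant: 2x + 1y = 0.01546;  mass: 105.99x + 84.01y = 1.088
Solving, x = 3.401 × 10^-3 mol, y = 8.660 × 10^-3 mol
mass of Na2CO3 = 3.401 × 10^-3 × 105.99 = 0.3605 g
% Na2CO3 = 0.3605 / 1.088 × 100 = 33.13 %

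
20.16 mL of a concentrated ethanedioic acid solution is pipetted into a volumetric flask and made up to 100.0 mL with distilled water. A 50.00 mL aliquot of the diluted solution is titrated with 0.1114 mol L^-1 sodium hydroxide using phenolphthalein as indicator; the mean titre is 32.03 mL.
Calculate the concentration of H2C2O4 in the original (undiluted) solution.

H2C2O4 + 2 NaOH → Na2C2O4 + 2 H2O
n(NaOH) = 0.03203 × 0.1114 = 3.568 × 10^-3 mol
From the 1:2 ratio, n(H2C2O4) in the aliquot = 1/2 × 3.568 × 10^-3 = 1.784 × 10^-3 mol
[H2C2O4]_dilute = 1.784 × 10^-3 / 0.05000 = 0.03568 mol/L
Dilution factor = 100.0 / 20.16 = 4.960
[H2C2O4]_stock = 0.03568 × 4.960 = 0.1770 mol/L

0.1770 mol/L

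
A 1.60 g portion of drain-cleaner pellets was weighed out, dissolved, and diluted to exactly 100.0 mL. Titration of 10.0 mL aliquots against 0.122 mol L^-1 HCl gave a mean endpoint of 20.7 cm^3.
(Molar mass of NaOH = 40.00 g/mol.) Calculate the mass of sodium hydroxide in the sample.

1.01 g

NaOH + HCl → NaCl + H2O
n(HCl) per titration = 0.0207 × 0.122 = 2.53 × 10^-3 mol
n(NaOH) in each aliquot = 2.53 × 10^-3 mol (1:1 ratio)
n(NaOH) in the whole flask = 2.53 × 10^-3 × 100.0/10.0 = 0.0253 mol
mass of NaOH = 0.0253 × 40.00 = 1.01 g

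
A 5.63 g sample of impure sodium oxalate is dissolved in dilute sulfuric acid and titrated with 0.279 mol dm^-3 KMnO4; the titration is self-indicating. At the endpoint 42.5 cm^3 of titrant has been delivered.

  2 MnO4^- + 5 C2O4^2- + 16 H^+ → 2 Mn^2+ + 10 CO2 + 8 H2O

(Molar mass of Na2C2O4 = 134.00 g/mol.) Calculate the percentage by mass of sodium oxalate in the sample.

70.6 %

n(KMnO4) = 0.0425 L × 0.279 mol/L = 0.0119 mol
From the 5:2 ratio, n(Na2C2O4) = 5/2 × 0.0119 = 0.0296 mol
mass of Na2C2O4 = 0.0296 × 134.00 g/mol = 3.97 g
% Na2C2O4 = 3.97 / 5.63 × 100 = 70.6 %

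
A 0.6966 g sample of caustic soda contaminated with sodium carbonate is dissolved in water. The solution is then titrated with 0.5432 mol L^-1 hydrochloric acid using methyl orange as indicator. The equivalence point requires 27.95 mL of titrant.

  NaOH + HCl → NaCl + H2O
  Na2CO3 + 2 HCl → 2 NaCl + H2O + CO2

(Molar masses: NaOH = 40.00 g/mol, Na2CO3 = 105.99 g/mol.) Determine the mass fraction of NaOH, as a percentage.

47.72 %

n(HCl) = 0.02795 × 0.5432 = 0.01518 mol
Let x = n(NaOH), y = n(Na2CO3).
Titrant: 1x + 2y = 0.01518;  mass: 40.00x + 105.99y = 0.6966
Solving, x = 8.310 × 10^-3 mol, y = 3.436 × 10^-3 mol
mass of NaOH = 8.310 × 10^-3 × 40.00 = 0.3324 g
% NaOH = 0.3324 / 0.6966 × 100 = 47.72 %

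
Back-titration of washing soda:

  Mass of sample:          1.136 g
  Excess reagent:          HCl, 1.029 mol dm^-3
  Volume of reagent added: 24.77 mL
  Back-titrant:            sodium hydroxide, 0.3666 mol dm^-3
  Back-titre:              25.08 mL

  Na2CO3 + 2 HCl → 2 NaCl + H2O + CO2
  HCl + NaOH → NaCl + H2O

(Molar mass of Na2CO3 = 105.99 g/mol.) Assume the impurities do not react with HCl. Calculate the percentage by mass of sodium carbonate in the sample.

76.01 %

n(HCl) added = 0.02477 × 1.029 = 0.02549 mol
n(NaOH) used in back-titration = 0.02508 × 0.3666 = 9.194 × 10^-3 mol
n(HCl) left over = 9.194 × 10^-3 mol (1:1 ratio)
n(HCl) consumed by analyte = 0.02549 − 9.194 × 10^-3 = 0.01629 mol
From the 1:2 ratio, n(Na2CO3) = 1/2 × 0.01629 = 8.147 × 10^-3 mol
mass of Na2CO3 = 8.147 × 10^-3 × 105.99 = 0.8635 g
% Na2CO3 = 0.8635 / 1.136 × 100 = 76.01 %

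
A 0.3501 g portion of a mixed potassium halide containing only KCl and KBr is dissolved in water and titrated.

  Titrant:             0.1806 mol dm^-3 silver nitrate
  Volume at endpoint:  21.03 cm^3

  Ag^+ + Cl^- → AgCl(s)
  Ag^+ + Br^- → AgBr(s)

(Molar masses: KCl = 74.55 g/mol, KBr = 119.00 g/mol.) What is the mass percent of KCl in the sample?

48.80 %

n(AgNO3) = 0.02103 × 0.1806 = 3.798 × 10^-3 mol
Let x = n(KCl), y = n(KBr).
Titrant: 1x + 1y = 3.798 × 10^-3;  mass: 74.55x + 119.00y = 0.3501
Solving, x = 2.292 × 10^-3 mol, y = 1.506 × 10^-3 mol
mass of KCl = 2.292 × 10^-3 × 74.55 = 0.1708 g
% KCl = 0.1708 / 0.3501 × 100 = 48.80 %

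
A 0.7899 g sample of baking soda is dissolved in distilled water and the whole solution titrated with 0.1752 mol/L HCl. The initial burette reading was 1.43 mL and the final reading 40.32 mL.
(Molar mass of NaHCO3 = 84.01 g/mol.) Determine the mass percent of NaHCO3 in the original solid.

NaHCO3 + HCl → NaCl + H2O + CO2
n(HCl) = 0.03889 L × 0.1752 mol/L = 6.814 × 10^-3 mol
n(NaHCO3) = 6.814 × 10^-3 mol (1:1 ratio)
mass of NaHCO3 = 6.814 × 10^-3 × 84.01 g/mol = 0.5724 g
% NaHCO3 = 0.5724 / 0.7899 × 100 = 72.47 %

72.47 %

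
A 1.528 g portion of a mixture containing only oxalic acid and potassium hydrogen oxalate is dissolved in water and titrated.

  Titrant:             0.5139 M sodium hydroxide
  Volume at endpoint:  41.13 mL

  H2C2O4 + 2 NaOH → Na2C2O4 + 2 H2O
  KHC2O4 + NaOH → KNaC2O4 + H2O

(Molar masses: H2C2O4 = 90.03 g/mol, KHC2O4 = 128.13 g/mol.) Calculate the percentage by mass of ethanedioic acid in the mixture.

41.83 %

n(NaOH) = 0.04113 × 0.5139 = 0.02114 mol
Let x = n(H2C2O4), y = n(KHC2O4).
Titrant: 2x + 1y = 0.02114;  mass: 90.03x + 128.13y = 1.528
Solving, x = 7.100 × 10^-3 mol, y = 6.937 × 10^-3 mol
mass of H2C2O4 = 7.100 × 10^-3 × 90.03 = 0.6392 g
% H2C2O4 = 0.6392 / 1.528 × 100 = 41.83 %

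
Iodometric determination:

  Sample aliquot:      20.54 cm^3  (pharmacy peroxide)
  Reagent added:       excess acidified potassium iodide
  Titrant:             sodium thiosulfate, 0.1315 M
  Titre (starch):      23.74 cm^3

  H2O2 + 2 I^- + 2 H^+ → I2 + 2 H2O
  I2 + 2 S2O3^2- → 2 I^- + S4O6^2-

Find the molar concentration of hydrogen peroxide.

0.07599 M

n(S2O3^2-) = 0.02374 × 0.1315 = 3.122 × 10^-3 mol
n(I2) = n(S2O3^2-)/2 = 1.561 × 10^-3 mol
n(H2O2) in the aliquot = 1.561 × 10^-3 mol (1:1 ratio)
[H2O2] = 1.561 × 10^-3 / 0.02054 = 0.07599 mol/L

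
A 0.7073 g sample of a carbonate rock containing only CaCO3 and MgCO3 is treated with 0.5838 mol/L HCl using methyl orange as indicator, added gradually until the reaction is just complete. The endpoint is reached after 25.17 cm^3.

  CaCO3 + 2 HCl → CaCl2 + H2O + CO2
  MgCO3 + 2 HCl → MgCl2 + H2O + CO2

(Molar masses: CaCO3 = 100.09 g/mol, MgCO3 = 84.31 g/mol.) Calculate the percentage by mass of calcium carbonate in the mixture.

n(HCl) = 0.02517 × 0.5838 = 0.01469 mol
Let x = n(CaCO3), y = n(MgCO3).
Titrant: 2x + 2y = 0.01469;  mass: 100.09x + 84.31y = 0.7073
Solving, x = 5.568 × 10^-3 mol, y = 1.779 × 10^-3 mol
mass of CaCO3 = 5.568 × 10^-3 × 100.09 = 0.5573 g
% CaCO3 = 0.5573 / 0.7073 × 100 = 78.79 %

78.79 %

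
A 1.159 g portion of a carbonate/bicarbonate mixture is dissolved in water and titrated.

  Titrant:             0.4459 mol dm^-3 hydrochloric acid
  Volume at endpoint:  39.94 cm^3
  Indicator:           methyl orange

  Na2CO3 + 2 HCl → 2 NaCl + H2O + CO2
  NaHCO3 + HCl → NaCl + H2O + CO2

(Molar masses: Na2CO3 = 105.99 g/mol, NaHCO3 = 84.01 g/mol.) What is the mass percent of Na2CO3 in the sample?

n(HCl) = 0.03994 × 0.4459 = 0.01781 mol
Let x = n(Na2CO3), y = n(NaHCO3).
Titrant: 2x + 1y = 0.01781;  mass: 105.99x + 84.01y = 1.159
Solving, x = 5.435 × 10^-3 mol, y = 6.939 × 10^-3 mol
mass of Na2CO3 = 5.435 × 10^-3 × 105.99 = 0.5761 g
% Na2CO3 = 0.5761 / 1.159 × 100 = 49.71 %

49.71 %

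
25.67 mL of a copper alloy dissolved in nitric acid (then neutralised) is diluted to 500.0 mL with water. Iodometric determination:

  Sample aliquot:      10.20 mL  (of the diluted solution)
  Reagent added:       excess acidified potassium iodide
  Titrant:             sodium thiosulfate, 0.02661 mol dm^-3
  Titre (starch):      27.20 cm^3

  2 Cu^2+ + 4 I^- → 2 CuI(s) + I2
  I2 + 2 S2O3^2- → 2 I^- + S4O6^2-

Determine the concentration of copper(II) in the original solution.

1.382 mol/L

n(S2O3^2-) = 0.02720 × 0.02661 = 7.238 × 10^-4 mol
n(I2) = n(S2O3^2-)/2 = 3.619 × 10^-4 mol
From the 2:1 ratio, n(Cu2+) in the aliquot = 2/1 × 3.619 × 10^-4 = 7.238 × 10^-4 mol
[Cu2+]_dilute = 7.238 × 10^-4 / 0.01020 = 0.07096 mol/L
[Cu2+]_original = 0.07096 × 500.0/25.67 = 1.382 mol/L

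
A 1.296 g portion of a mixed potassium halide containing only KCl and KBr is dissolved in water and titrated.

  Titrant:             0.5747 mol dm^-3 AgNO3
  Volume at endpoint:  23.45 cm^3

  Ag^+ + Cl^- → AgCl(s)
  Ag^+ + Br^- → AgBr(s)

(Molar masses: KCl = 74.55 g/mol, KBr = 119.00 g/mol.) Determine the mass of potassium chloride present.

n(AgNO3) = 0.02345 × 0.5747 = 0.01348 mol
Let x = n(KCl), y = n(KBr).
Titrant: 1x + 1y = 0.01348;  mass: 74.55x + 119.00y = 1.296
Solving, x = 6.923 × 10^-3 mol, y = 6.554 × 10^-3 mol
mass of KCl = 6.923 × 10^-3 × 74.55 = 0.5161 g

0.5161 g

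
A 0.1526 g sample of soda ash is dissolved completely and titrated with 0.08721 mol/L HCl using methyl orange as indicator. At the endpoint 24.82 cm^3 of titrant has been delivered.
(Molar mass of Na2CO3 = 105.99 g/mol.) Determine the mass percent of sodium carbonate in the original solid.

Na2CO3 + 2 HCl → 2 NaCl + H2O + CO2
n(HCl) = 0.02482 L × 0.08721 mol/L = 2.165 × 10^-3 mol
From the 1:2 ratio, n(Na2CO3) = 1/2 × 2.165 × 10^-3 = 1.082 × 10^-3 mol
mass of Na2CO3 = 1.082 × 10^-3 × 105.99 g/mol = 0.1147 g
% Na2CO3 = 0.1147 / 0.1526 × 100 = 75.17 %

75.17 %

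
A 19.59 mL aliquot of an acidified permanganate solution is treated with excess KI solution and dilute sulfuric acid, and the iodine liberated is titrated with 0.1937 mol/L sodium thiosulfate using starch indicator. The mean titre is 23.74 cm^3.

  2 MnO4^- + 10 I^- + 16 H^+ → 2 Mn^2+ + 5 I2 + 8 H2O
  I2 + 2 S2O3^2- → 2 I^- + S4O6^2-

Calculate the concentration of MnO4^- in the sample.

0.04695 mol/L

n(S2O3^2-) = 0.02374 × 0.1937 = 4.598 × 10^-3 mol
n(I2) = n(S2O3^2-)/2 = 2.299 × 10^-3 mol
From the 2:5 ratio, n(MnO4^-) in the aliquot = 2/5 × 2.299 × 10^-3 = 9.197 × 10^-4 mol
[MnO4^-] = 9.197 × 10^-4 / 0.01959 = 0.04695 mol/L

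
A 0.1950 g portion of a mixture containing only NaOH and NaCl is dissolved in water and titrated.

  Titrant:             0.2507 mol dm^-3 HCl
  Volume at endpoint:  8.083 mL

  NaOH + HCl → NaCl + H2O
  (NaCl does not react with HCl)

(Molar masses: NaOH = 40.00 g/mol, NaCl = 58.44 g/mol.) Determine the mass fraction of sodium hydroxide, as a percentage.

41.57 %

n(HCl) = 0.008083 × 0.2507 = 2.026 × 10^-3 mol
Let x = n(NaOH), y = n(NaCl).
Titrant: 1x = 2.026 × 10^-3;  mass: 40.00x + 58.44y = 0.1950
Solving, x = 2.026 × 10^-3 mol, y = 1.950 × 10^-3 mol
mass of NaOH = 2.026 × 10^-3 × 40.00 = 0.08106 g
% NaOH = 0.08106 / 0.1950 × 100 = 41.57 %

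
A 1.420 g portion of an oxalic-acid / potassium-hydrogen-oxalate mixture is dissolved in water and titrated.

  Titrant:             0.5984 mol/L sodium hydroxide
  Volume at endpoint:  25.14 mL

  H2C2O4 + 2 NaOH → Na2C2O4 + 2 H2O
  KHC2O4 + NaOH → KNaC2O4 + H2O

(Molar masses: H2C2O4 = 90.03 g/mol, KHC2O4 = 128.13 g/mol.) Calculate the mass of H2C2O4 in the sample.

n(NaOH) = 0.02514 × 0.5984 = 0.01504 mol
Let x = n(H2C2O4), y = n(KHC2O4).
Titrant: 2x + 1y = 0.01504;  mass: 90.03x + 128.13y = 1.420
Solving, x = 3.053 × 10^-3 mol, y = 8.937 × 10^-3 mol
mass of H2C2O4 = 3.053 × 10^-3 × 90.03 = 0.2749 g

0.2749 g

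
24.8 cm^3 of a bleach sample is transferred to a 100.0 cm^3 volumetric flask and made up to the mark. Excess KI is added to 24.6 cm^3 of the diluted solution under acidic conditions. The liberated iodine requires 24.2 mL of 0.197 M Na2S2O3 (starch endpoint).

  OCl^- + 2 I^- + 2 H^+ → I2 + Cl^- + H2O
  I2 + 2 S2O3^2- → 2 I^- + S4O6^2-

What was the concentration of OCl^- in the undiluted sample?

0.391 M

n(S2O3^2-) = 0.0242 × 0.197 = 4.77 × 10^-3 mol
n(I2) = n(S2O3^2-)/2 = 2.38 × 10^-3 mol
n(OCl^-) in the aliquot = 2.38 × 10^-3 mol (1:1 ratio)
[OCl^-]_dilute = 2.38 × 10^-3 / 0.0246 = 0.0969 mol/L
[OCl^-]_original = 0.0969 × 100.0/24.8 = 0.391 mol/L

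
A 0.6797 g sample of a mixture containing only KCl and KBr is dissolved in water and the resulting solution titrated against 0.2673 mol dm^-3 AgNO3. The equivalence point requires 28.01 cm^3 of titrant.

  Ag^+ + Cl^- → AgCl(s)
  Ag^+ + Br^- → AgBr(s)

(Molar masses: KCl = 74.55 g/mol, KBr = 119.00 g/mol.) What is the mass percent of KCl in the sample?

n(AgNO3) = 0.02801 × 0.2673 = 7.487 × 10^-3 mol
Let x = n(KCl), y = n(KBr).
Titrant: 1x + 1y = 7.487 × 10^-3;  mass: 74.55x + 119.00y = 0.6797
Solving, x = 4.753 × 10^-3 mol, y = 2.734 × 10^-3 mol
mass of KCl = 4.753 × 10^-3 × 74.55 = 0.3543 g
% KCl = 0.3543 / 0.6797 × 100 = 52.13 %

52.13 %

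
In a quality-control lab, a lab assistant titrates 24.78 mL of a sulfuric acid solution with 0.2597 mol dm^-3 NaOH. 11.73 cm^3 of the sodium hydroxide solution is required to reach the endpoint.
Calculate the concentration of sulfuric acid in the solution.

H2SO4 + 2 NaOH → Na2SO4 + 2 H2O
n(NaOH) = 0.01173 L × 0.2597 mol/L = 3.046 × 10^-3 mol
From the 1:2 mole ratio, n(H2SO4) = 1/2 × 3.046 × 10^-3 = 1.523 × 10^-3 mol
[H2SO4] = 1.523 × 10^-3 mol / 0.02478 L = 0.06147 mol/L

0.06147 mol/L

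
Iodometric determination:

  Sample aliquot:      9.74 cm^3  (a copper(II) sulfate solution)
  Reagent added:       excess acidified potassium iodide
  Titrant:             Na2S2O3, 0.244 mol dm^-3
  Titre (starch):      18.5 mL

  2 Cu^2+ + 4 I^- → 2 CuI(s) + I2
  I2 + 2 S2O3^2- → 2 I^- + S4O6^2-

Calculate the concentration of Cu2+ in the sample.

n(S2O3^2-) = 0.0185 × 0.244 = 4.51 × 10^-3 mol
n(I2) = n(S2O3^2-)/2 = 2.26 × 10^-3 mol
From the 2:1 ratio, n(Cu2+) in the aliquot = 2/1 × 2.26 × 10^-3 = 4.51 × 10^-3 mol
[Cu2+] = 4.51 × 10^-3 / 0.00974 = 0.463 mol/L

0.463 mol/L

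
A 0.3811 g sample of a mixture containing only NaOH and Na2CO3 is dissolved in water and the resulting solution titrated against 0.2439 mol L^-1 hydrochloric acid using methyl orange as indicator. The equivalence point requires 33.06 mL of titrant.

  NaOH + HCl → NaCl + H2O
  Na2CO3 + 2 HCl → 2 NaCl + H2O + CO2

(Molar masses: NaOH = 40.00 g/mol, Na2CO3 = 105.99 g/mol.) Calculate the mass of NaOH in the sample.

n(HCl) = 0.03306 × 0.2439 = 8.063 × 10^-3 mol
Let x = n(NaOH), y = n(Na2CO3).
Titrant: 1x + 2y = 8.063 × 10^-3;  mass: 40.00x + 105.99y = 0.3811
Solving, x = 3.556 × 10^-3 mol, y = 2.253 × 10^-3 mol
mass of NaOH = 3.556 × 10^-3 × 40.00 = 0.1423 g

0.1423 g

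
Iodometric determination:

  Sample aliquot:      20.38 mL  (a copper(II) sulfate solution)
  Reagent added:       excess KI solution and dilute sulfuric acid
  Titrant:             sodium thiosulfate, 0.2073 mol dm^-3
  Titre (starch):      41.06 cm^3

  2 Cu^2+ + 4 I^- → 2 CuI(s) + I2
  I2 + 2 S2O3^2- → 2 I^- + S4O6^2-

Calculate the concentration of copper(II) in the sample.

0.4177 mol/L

n(S2O3^2-) = 0.04106 × 0.2073 = 8.512 × 10^-3 mol
n(I2) = n(S2O3^2-)/2 = 4.256 × 10^-3 mol
From the 2:1 ratio, n(Cu2+) in the aliquot = 2/1 × 4.256 × 10^-3 = 8.512 × 10^-3 mol
[Cu2+] = 8.512 × 10^-3 / 0.02038 = 0.4177 mol/L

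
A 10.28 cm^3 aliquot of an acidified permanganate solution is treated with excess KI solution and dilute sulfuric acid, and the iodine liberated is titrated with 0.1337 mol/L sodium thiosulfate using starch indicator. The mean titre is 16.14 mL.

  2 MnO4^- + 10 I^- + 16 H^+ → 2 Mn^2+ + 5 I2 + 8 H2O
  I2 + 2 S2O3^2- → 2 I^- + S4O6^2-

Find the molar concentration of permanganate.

0.04198 mol/L

n(S2O3^2-) = 0.01614 × 0.1337 = 2.158 × 10^-3 mol
n(I2) = n(S2O3^2-)/2 = 1.079 × 10^-3 mol
From the 2:5 ratio, n(MnO4^-) in the aliquot = 2/5 × 1.079 × 10^-3 = 4.316 × 10^-4 mol
[MnO4^-] = 4.316 × 10^-4 / 0.01028 = 0.04198 mol/L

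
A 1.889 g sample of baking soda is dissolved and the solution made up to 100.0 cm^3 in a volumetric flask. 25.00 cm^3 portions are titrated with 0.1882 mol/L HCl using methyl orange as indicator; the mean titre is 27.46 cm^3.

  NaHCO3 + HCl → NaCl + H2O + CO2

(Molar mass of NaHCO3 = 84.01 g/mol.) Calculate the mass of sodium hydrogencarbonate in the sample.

1.737 g

n(HCl) per titration = 0.02746 × 0.1882 = 5.168 × 10^-3 mol
n(NaHCO3) in each aliquot = 5.168 × 10^-3 mol (1:1 ratio)
n(NaHCO3) in the whole flask = 5.168 × 10^-3 × 100.0/25.00 = 0.02067 mol
mass of NaHCO3 = 0.02067 × 84.01 = 1.737 g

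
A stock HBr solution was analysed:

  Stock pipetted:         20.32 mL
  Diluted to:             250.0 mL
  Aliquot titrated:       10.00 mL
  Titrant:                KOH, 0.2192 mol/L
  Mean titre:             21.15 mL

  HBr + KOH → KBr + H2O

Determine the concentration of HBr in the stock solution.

n(KOH) = 0.02115 × 0.2192 = 4.636 × 10^-3 mol
n(HBr) in the aliquot = 4.636 × 10^-3 mol (1:1 ratio)
[HBr]_dilute = 4.636 × 10^-3 / 0.01000 = 0.4636 mol/L
Dilution factor = 250.0 / 20.32 = 12.30
[HBr]_stock = 0.4636 × 12.30 = 5.704 mol/L

5.704 mol/L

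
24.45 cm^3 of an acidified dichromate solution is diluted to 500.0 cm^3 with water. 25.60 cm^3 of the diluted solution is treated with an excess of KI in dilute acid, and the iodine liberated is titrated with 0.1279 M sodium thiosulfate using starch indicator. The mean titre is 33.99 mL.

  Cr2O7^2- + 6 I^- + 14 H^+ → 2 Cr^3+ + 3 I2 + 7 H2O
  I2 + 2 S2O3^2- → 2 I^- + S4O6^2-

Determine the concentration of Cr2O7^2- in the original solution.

n(S2O3^2-) = 0.03399 × 0.1279 = 4.347 × 10^-3 mol
n(I2) = n(S2O3^2-)/2 = 2.174 × 10^-3 mol
From the 1:3 ratio, n(Cr2O7^2-) in the aliquot = 1/3 × 2.174 × 10^-3 = 7.246 × 10^-4 mol
[Cr2O7^2-]_dilute = 7.246 × 10^-4 / 0.02560 = 0.02830 mol/L
[Cr2O7^2-]_original = 0.02830 × 500.0/24.45 = 0.5788 mol/L

0.5788 M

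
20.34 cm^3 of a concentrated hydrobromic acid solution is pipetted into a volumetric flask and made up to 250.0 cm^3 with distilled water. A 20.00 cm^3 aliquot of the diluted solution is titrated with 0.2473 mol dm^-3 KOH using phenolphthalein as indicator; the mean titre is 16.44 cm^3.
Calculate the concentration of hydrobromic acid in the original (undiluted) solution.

HBr + KOH → KBr + H2O
n(KOH) = 0.01644 × 0.2473 = 4.066 × 10^-3 mol
n(HBr) in the aliquot = 4.066 × 10^-3 mol (1:1 ratio)
[HBr]_dilute = 4.066 × 10^-3 / 0.02000 = 0.2033 mol/L
Dilution factor = 250.0 / 20.34 = 12.29
[HBr]_stock = 0.2033 × 12.29 = 2.499 mol/L

2.499 mol/L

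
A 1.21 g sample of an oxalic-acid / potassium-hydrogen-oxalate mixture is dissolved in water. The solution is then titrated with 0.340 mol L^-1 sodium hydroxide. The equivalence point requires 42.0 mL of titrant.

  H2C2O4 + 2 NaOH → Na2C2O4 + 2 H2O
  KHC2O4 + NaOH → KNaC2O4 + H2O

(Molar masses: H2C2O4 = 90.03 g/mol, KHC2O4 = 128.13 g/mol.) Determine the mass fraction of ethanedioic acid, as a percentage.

n(NaOH) = 0.0420 × 0.340 = 0.0143 mol
Let x = n(H2C2O4), y = n(KHC2O4).
Titrant: 2x + 1y = 0.0143;  mass: 90.03x + 128.13y = 1.21
Solving, x = 3.73 × 10^-3 mol, y = 6.82 × 10^-3 mol
mass of H2C2O4 = 3.73 × 10^-3 × 90.03 = 0.336 g
% H2C2O4 = 0.336 / 1.21 × 100 = 27.7 %

27.7 %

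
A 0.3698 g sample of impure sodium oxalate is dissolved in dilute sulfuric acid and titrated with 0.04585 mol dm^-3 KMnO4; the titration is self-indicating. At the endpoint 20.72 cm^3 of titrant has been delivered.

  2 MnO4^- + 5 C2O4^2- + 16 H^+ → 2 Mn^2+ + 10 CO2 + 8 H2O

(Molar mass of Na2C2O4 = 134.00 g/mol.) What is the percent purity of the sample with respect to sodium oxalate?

n(KMnO4) = 0.02072 L × 0.04585 mol/L = 9.500 × 10^-4 mol
From the 5:2 ratio, n(Na2C2O4) = 5/2 × 9.500 × 10^-4 = 2.375 × 10^-3 mol
mass of Na2C2O4 = 2.375 × 10^-3 × 134.00 g/mol = 0.3183 g
% Na2C2O4 = 0.3183 / 0.3698 × 100 = 86.06 %

86.06 %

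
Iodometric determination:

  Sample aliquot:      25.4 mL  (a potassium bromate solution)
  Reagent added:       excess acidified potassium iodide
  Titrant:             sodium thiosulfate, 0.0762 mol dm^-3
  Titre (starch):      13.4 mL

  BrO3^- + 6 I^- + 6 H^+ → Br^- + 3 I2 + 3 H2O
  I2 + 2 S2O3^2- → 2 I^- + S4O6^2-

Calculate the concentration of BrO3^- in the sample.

0.00670 mol/L

n(S2O3^2-) = 0.0134 × 0.0762 = 1.02 × 10^-3 mol
n(I2) = n(S2O3^2-)/2 = 5.11 × 10^-4 mol
From the 1:3 ratio, n(BrO3^-) in the aliquot = 1/3 × 5.11 × 10^-4 = 1.70 × 10^-4 mol
[BrO3^-] = 1.70 × 10^-4 / 0.0254 = 0.00670 mol/L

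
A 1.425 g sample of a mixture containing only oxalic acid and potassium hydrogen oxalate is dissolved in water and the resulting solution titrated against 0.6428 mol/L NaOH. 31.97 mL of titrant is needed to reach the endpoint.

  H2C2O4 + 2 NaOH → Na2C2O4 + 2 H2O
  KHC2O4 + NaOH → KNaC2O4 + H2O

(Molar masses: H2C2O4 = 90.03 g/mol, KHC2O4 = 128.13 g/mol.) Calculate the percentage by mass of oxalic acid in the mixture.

n(NaOH) = 0.03197 × 0.6428 = 0.02055 mol
Let x = n(H2C2O4), y = n(KHC2O4).
Titrant: 2x + 1y = 0.02055;  mass: 90.03x + 128.13y = 1.425
Solving, x = 7.268 × 10^-3 mol, y = 6.015 × 10^-3 mol
mass of H2C2O4 = 7.268 × 10^-3 × 90.03 = 0.6543 g
% H2C2O4 = 0.6543 / 1.425 × 100 = 45.92 %

45.92 %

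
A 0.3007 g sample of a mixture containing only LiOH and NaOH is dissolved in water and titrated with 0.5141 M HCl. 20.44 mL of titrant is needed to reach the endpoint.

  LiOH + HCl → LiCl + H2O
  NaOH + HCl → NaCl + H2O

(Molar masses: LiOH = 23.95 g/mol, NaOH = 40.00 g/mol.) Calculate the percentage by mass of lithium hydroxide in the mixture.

59.37 %

n(HCl) = 0.02044 × 0.5141 = 0.01051 mol
Let x = n(LiOH), y = n(NaOH).
Titrant: 1x + 1y = 0.01051;  mass: 23.95x + 40.00y = 0.3007
Solving, x = 7.453 × 10^-3 mol, y = 3.055 × 10^-3 mol
mass of LiOH = 7.453 × 10^-3 × 23.95 = 0.1785 g
% LiOH = 0.1785 / 0.3007 × 100 = 59.37 %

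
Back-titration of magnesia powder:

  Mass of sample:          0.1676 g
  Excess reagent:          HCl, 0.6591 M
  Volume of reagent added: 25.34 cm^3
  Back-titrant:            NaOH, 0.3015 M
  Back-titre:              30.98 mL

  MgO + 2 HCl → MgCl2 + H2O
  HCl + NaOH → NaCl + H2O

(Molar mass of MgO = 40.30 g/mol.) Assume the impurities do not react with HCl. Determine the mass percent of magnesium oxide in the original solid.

88.50 %

n(HCl) added = 0.02534 × 0.6591 = 0.01670 mol
n(NaOH) used in back-titration = 0.03098 × 0.3015 = 9.340 × 10^-3 mol
n(HCl) left over = 9.340 × 10^-3 mol (1:1 ratio)
n(HCl) consumed by analyte = 0.01670 − 9.340 × 10^-3 = 7.361 × 10^-3 mol
From the 1:2 ratio, n(MgO) = 1/2 × 7.361 × 10^-3 = 3.681 × 10^-3 mol
mass of MgO = 3.681 × 10^-3 × 40.30 = 0.1483 g
% MgO = 0.1483 / 0.1676 × 100 = 88.50 %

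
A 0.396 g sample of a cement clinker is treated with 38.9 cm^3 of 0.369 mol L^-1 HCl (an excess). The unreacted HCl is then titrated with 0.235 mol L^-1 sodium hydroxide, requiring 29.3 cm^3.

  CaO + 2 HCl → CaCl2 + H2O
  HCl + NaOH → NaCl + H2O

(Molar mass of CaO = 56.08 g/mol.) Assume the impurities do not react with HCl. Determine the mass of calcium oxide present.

0.209 g

n(HCl) added = 0.0389 × 0.369 = 0.0144 mol
n(NaOH) used in back-titration = 0.0293 × 0.235 = 6.89 × 10^-3 mol
n(HCl) left over = 6.89 × 10^-3 mol (1:1 ratio)
n(HCl) consumed by analyte = 0.0144 − 6.89 × 10^-3 = 7.47 × 10^-3 mol
From the 1:2 ratio, n(CaO) = 1/2 × 7.47 × 10^-3 = 3.73 × 10^-3 mol
mass of CaO = 3.73 × 10^-3 × 56.08 = 0.209 g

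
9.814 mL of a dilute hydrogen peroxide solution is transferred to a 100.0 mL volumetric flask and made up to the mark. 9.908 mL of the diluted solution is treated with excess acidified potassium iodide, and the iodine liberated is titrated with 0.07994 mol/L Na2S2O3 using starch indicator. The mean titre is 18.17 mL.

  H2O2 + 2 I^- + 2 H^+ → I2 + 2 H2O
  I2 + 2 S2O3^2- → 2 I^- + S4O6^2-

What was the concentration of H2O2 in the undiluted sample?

0.7469 mol/L

n(S2O3^2-) = 0.01817 × 0.07994 = 1.453 × 10^-3 mol
n(I2) = n(S2O3^2-)/2 = 7.263 × 10^-4 mol
n(H2O2) in the aliquot = 7.263 × 10^-4 mol (1:1 ratio)
[H2O2]_dilute = 7.263 × 10^-4 / 0.009908 = 0.07330 mol/L
[H2O2]_original = 0.07330 × 100.0/9.814 = 0.7469 mol/L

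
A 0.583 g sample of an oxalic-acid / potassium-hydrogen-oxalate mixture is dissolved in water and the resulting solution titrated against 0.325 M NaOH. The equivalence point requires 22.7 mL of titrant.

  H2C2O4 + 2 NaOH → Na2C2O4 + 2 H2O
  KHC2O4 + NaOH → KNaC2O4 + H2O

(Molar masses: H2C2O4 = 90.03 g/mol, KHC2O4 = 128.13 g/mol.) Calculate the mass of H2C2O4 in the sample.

n(NaOH) = 0.0227 × 0.325 = 7.38 × 10^-3 mol
Let x = n(H2C2O4), y = n(KHC2O4).
Titrant: 2x + 1y = 7.38 × 10^-3;  mass: 90.03x + 128.13y = 0.583
Solving, x = 2.18 × 10^-3 mol, y = 3.02 × 10^-3 mol
mass of H2C2O4 = 2.18 × 10^-3 × 90.03 = 0.196 g

0.196 g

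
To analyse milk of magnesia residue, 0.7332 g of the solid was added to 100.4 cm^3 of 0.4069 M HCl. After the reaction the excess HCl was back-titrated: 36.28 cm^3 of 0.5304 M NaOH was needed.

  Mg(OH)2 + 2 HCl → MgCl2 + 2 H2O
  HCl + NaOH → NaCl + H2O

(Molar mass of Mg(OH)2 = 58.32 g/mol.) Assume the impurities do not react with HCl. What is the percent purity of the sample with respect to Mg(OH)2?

85.94 %

n(HCl) added = 0.1004 × 0.4069 = 0.04085 mol
n(NaOH) used in back-titration = 0.03628 × 0.5304 = 0.01924 mol
n(HCl) left over = 0.01924 mol (1:1 ratio)
n(HCl) consumed by analyte = 0.04085 − 0.01924 = 0.02161 mol
From the 1:2 ratio, n(Mg(OH)2) = 1/2 × 0.02161 = 0.01080 mol
mass of Mg(OH)2 = 0.01080 × 58.32 = 0.6301 g
% Mg(OH)2 = 0.6301 / 0.7332 × 100 = 85.94 %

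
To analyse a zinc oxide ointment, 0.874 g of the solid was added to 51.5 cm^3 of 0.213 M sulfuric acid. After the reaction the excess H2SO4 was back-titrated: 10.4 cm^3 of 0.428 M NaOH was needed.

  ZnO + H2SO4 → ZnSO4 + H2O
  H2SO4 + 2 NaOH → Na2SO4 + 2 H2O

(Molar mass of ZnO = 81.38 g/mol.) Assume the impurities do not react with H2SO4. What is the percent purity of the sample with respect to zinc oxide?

n(H2SO4) added = 0.0515 × 0.213 = 0.0110 mol
n(NaOH) used in back-titration = 0.0104 × 0.428 = 4.45 × 10^-3 mol
From the 1:2 ratio, n(H2SO4) left over = 1/2 × 4.45 × 10^-3 = 2.23 × 10^-3 mol
n(H2SO4) consumed by analyte = 0.0110 − 2.23 × 10^-3 = 8.74 × 10^-3 mol
n(ZnO) = 8.74 × 10^-3 mol (1:1 ratio)
mass of ZnO = 8.74 × 10^-3 × 81.38 = 0.712 g
% ZnO = 0.712 / 0.874 × 100 = 81.4 %

81.4 %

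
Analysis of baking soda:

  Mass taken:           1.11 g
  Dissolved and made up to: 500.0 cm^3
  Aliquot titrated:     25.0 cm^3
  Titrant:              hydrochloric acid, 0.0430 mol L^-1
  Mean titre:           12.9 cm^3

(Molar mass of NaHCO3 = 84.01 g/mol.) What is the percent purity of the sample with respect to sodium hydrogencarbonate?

84.0 %

NaHCO3 + HCl → NaCl + H2O + CO2
n(HCl) per titration = 0.0129 × 0.0430 = 5.55 × 10^-4 mol
n(NaHCO3) in each aliquot = 5.55 × 10^-4 mol (1:1 ratio)
n(NaHCO3) in the whole flask = 5.55 × 10^-4 × 500.0/25.0 = 0.0111 mol
mass of NaHCO3 = 0.0111 × 84.01 = 0.932 g
% NaHCO3 = 0.932 / 1.11 × 100 = 84.0 %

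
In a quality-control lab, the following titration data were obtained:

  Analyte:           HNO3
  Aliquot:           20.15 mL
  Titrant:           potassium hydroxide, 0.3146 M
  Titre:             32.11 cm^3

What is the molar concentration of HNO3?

0.5013 M

HNO3 + KOH → KNO3 + H2O
n(KOH) = 0.03211 L × 0.3146 mol/L = 0.01010 mol
n(HNO3) = 0.01010 mol (1:1 mole ratio)
[HNO3] = 0.01010 mol / 0.02015 L = 0.5013 mol/L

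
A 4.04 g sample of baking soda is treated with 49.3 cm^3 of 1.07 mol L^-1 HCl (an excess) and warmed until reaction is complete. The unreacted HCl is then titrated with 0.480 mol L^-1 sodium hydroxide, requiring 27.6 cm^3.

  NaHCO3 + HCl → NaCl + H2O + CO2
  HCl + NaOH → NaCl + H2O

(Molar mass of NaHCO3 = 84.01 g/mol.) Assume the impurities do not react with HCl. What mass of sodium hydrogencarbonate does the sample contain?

3.32 g

n(HCl) added = 0.0493 × 1.07 = 0.0528 mol
n(NaOH) used in back-titration = 0.0276 × 0.480 = 0.0132 mol
n(HCl) left over = 0.0132 mol (1:1 ratio)
n(HCl) consumed by analyte = 0.0528 − 0.0132 = 0.0395 mol
n(NaHCO3) = 0.0395 mol (1:1 ratio)
mass of NaHCO3 = 0.0395 × 84.01 = 3.32 g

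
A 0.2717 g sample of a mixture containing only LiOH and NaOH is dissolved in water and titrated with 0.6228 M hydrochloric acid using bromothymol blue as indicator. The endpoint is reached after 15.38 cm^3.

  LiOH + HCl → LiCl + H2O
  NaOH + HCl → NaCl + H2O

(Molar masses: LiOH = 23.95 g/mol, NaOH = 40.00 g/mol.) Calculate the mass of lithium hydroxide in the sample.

0.1663 g

n(HCl) = 0.01538 × 0.6228 = 9.579 × 10^-3 mol
Let x = n(LiOH), y = n(NaOH).
Titrant: 1x + 1y = 9.579 × 10^-3;  mass: 23.95x + 40.00y = 0.2717
Solving, x = 6.944 × 10^-3 mol, y = 2.635 × 10^-3 mol
mass of LiOH = 6.944 × 10^-3 × 23.95 = 0.1663 g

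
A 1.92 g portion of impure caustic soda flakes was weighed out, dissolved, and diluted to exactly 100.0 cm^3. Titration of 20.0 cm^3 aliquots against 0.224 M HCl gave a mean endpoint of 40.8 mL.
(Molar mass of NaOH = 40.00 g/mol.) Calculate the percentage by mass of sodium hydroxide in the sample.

95.2 %

NaOH + HCl → NaCl + H2O
n(HCl) per titration = 0.0408 × 0.224 = 9.14 × 10^-3 mol
n(NaOH) in each aliquot = 9.14 × 10^-3 mol (1:1 ratio)
n(NaOH) in the whole flask = 9.14 × 10^-3 × 100.0/20.0 = 0.0457 mol
mass of NaOH = 0.0457 × 40.00 = 1.83 g
% NaOH = 1.83 / 1.92 × 100 = 95.2 %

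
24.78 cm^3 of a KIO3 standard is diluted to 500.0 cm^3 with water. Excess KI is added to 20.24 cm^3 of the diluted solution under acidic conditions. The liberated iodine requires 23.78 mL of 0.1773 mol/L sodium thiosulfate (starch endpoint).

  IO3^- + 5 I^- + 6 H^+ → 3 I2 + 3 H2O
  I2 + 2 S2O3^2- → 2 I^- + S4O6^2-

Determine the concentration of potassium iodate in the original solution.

0.7005 mol/L

n(S2O3^2-) = 0.02378 × 0.1773 = 4.216 × 10^-3 mol
n(I2) = n(S2O3^2-)/2 = 2.108 × 10^-3 mol
From the 1:3 ratio, n(IO3^-) in the aliquot = 1/3 × 2.108 × 10^-3 = 7.027 × 10^-4 mol
[IO3^-]_dilute = 7.027 × 10^-4 / 0.02024 = 0.03472 mol/L
[IO3^-]_original = 0.03472 × 500.0/24.78 = 0.7005 mol/L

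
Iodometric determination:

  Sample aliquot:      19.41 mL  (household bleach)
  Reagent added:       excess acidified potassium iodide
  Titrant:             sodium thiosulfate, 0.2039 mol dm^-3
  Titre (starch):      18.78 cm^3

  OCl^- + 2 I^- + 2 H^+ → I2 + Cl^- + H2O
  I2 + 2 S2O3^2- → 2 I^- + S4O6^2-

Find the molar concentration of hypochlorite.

0.09864 mol/L

n(S2O3^2-) = 0.01878 × 0.2039 = 3.829 × 10^-3 mol
n(I2) = n(S2O3^2-)/2 = 1.915 × 10^-3 mol
n(OCl^-) in the aliquot = 1.915 × 10^-3 mol (1:1 ratio)
[OCl^-] = 1.915 × 10^-3 / 0.01941 = 0.09864 mol/L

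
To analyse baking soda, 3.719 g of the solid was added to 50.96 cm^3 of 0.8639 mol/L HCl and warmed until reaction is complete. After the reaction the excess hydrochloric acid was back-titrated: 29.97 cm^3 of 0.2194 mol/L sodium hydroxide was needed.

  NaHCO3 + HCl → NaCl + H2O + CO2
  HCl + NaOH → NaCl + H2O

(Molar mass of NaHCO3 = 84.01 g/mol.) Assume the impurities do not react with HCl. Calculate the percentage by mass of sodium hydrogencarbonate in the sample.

n(HCl) added = 0.05096 × 0.8639 = 0.04402 mol
n(NaOH) used in back-titration = 0.02997 × 0.2194 = 6.575 × 10^-3 mol
n(HCl) left over = 6.575 × 10^-3 mol (1:1 ratio)
n(HCl) consumed by analyte = 0.04402 − 6.575 × 10^-3 = 0.03745 mol
n(NaHCO3) = 0.03745 mol (1:1 ratio)
mass of NaHCO3 = 0.03745 × 84.01 = 3.146 g
% NaHCO3 = 3.146 / 3.719 × 100 = 84.59 %

84.59 %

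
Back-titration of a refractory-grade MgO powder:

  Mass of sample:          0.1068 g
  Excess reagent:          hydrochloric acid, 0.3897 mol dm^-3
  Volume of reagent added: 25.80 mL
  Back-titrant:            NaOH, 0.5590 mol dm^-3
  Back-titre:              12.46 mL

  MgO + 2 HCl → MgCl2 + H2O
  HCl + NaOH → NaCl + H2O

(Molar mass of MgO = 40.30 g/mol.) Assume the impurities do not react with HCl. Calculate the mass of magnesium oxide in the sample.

n(HCl) added = 0.02580 × 0.3897 = 0.01005 mol
n(NaOH) used in back-titration = 0.01246 × 0.5590 = 6.965 × 10^-3 mol
n(HCl) left over = 6.965 × 10^-3 mol (1:1 ratio)
n(HCl) consumed by analyte = 0.01005 − 6.965 × 10^-3 = 3.089 × 10^-3 mol
From the 1:2 ratio, n(MgO) = 1/2 × 3.089 × 10^-3 = 1.545 × 10^-3 mol
mass of MgO = 1.545 × 10^-3 × 40.30 = 0.06225 g

0.06225 g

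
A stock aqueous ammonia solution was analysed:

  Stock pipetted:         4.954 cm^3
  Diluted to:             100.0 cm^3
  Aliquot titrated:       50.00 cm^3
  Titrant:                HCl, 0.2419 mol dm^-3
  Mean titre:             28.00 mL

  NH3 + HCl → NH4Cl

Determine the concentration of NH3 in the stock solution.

2.734 mol/L

n(HCl) = 0.02800 × 0.2419 = 6.773 × 10^-3 mol
n(NH3) in the aliquot = 6.773 × 10^-3 mol (1:1 ratio)
[NH3]_dilute = 6.773 × 10^-3 / 0.05000 = 0.1355 mol/L
Dilution factor = 100.0 / 4.954 = 20.19
[NH3]_stock = 0.1355 × 20.19 = 2.734 mol/L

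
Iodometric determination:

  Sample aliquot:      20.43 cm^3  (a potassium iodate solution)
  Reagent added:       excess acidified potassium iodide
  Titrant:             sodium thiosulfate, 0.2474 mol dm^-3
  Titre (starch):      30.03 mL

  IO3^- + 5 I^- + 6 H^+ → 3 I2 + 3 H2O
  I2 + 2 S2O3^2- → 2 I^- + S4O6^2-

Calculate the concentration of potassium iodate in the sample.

0.06061 mol/L

n(S2O3^2-) = 0.03003 × 0.2474 = 7.429 × 10^-3 mol
n(I2) = n(S2O3^2-)/2 = 3.715 × 10^-3 mol
From the 1:3 ratio, n(IO3^-) in the aliquot = 1/3 × 3.715 × 10^-3 = 1.238 × 10^-3 mol
[IO3^-] = 1.238 × 10^-3 / 0.02043 = 0.06061 mol/L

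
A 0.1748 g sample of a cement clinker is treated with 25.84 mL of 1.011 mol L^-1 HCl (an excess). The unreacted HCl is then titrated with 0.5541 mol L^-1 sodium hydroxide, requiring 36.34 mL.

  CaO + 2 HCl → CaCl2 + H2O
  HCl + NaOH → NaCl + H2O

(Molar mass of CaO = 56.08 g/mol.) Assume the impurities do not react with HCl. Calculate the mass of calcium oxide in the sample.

n(HCl) added = 0.02584 × 1.011 = 0.02612 mol
n(NaOH) used in back-titration = 0.03634 × 0.5541 = 0.02014 mol
n(HCl) left over = 0.02014 mol (1:1 ratio)
n(HCl) consumed by analyte = 0.02612 − 0.02014 = 5.988 × 10^-3 mol
From the 1:2 ratio, n(CaO) = 1/2 × 5.988 × 10^-3 = 2.994 × 10^-3 mol
mass of CaO = 2.994 × 10^-3 × 56.08 = 0.1679 g

0.1679 g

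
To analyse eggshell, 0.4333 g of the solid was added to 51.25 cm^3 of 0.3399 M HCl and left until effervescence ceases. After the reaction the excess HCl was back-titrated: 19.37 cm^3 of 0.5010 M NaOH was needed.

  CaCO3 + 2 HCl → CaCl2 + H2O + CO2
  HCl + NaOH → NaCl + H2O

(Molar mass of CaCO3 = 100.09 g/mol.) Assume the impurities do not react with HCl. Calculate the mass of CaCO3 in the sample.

n(HCl) added = 0.05125 × 0.3399 = 0.01742 mol
n(NaOH) used in back-titration = 0.01937 × 0.5010 = 9.704 × 10^-3 mol
n(HCl) left over = 9.704 × 10^-3 mol (1:1 ratio)
n(HCl) consumed by analyte = 0.01742 − 9.704 × 10^-3 = 7.716 × 10^-3 mol
From the 1:2 ratio, n(CaCO3) = 1/2 × 7.716 × 10^-3 = 3.858 × 10^-3 mol
mass of CaCO3 = 3.858 × 10^-3 × 100.09 = 0.3861 g

0.3861 g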